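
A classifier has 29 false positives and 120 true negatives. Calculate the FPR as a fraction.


FPR = FP / (FP + TN) = 29 / 149 = 29/149.

29/149


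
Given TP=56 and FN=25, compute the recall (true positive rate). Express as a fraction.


Recall = TP / (TP + FN) = 56 / 81 = 56/81.

56/81


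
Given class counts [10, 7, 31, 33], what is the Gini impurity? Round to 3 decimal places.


Total = 81. Proportions: 10/81, 7/81, 31/81, 33/81. sum(p_i^2) = 0.3352. Gini = 1 - 0.3352 = 0.6648, which rounds to 0.665.

0.665


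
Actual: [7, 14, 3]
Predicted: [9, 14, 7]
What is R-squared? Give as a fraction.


Mean(y) = 8. SS_res = 20. SS_tot = 62. R^2 = 1 - 20/(62) = 21/31.

21/31


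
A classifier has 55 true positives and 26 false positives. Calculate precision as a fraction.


Precision = TP / (TP + FP) = 55 / 81 = 55/81.

55/81


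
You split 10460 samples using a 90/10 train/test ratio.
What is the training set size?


Test set = 10460 * 10% = 1046. Training set = 10460 - 1046 = 9414.

9414


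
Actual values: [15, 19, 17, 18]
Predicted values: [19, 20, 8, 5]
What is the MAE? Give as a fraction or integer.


MAE = (1/4) * (|15-19|=4 + |19-20|=1 + |17-8|=9 + |18-5|=13). Sum = 27. MAE = 27/4.

27/4


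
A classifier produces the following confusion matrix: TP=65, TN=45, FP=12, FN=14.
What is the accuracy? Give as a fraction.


Accuracy = (TP + TN) / (TP + TN + FP + FN) = (65 + 45) / 136 = 55/68.

55/68


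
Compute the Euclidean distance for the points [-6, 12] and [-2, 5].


d = sqrt(sum of squared differences). (-6--2)^2=16, (12-5)^2=49. Sum = 65.

sqrt(65)


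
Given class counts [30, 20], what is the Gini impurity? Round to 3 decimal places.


Total = 50. Proportions: 30/50, 20/50. sum(p_i^2) = 0.5200. Gini = 1 - 0.5200 = 0.4800, which rounds to 0.480.

0.480


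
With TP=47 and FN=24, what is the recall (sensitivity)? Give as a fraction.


Recall = TP / (TP + FN) = 47 / 71 = 47/71.

47/71


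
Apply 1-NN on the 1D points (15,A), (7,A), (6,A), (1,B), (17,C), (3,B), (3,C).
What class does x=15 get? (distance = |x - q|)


Distances: |15-15|=0, |7-15|=8, |6-15|=9, |1-15|=14, |17-15|=2, |3-15|=12, |3-15|=12. 1 nearest: (15,A). Counts: {'A': 1}. Majority class: A.

A


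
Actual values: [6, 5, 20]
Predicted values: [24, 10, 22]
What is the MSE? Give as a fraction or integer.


MSE = (1/3) * ((6-24)^2=324 + (5-10)^2=25 + (20-22)^2=4). Sum = 353. MSE = 353/3.

353/3


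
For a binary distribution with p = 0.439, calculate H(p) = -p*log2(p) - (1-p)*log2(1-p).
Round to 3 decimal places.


H = -0.439*log2(0.439) - 0.561*log2(0.561) = 0.989.

0.989


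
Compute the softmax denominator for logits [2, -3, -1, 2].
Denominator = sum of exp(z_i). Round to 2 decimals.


Denom = e^2=7.3891 + e^-3=0.0498 + e^-1=0.3679 + e^2=7.3891. Sum = 15.1959, which rounds to 15.20.

15.20


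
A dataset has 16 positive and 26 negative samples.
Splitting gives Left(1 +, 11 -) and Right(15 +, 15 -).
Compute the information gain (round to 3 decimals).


H(parent) = 0.9587. H(left) = 0.4138, H(right) = 1.0000. Weighted = (12/42)*0.4138 + (30/42)*1.0000 = 0.8325. IG = 0.9587 - 0.8325 = 0.1262, which rounds to 0.126.

0.126


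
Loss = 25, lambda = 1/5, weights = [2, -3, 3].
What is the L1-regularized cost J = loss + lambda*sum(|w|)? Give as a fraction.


L1 norm = sum(|w|) = 8. J = 25 + 1/5 * 8 = 133/5.

133/5


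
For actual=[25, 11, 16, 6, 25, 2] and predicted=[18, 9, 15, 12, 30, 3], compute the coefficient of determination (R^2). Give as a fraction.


Mean(y) = 85/6. SS_res = 116. SS_tot = 2777/6. R^2 = 1 - 116/(2777/6) = 2081/2777.

2081/2777


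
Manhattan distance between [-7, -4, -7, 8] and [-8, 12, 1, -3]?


d = sum of absolute differences: |-7--8|=1 + |-4-12|=16 + |-7-1|=8 + |8--3|=11 = 36.

36


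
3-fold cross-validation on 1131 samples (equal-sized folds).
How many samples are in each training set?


Each validation fold has 1131/3 = 377 samples. Training set = 1131 - 377 = 754.

754


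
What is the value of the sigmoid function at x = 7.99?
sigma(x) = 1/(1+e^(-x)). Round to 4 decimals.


sigma(7.99) = 1/(1+e^(-7.99)) = 1/(1+0.000339) = 1/1.000339 = 0.9997.

0.9997


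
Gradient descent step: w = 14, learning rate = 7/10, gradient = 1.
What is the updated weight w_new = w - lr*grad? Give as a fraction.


w_new = 14 - 7/10 * 1 = 14 - 7/10 = 133/10.

133/10


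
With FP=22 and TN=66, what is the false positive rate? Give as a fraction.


FPR = FP / (FP + TN) = 22 / 88 = 1/4.

1/4


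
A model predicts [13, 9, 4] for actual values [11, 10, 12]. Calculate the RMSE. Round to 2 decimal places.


MSE = 23.0000. RMSE = sqrt(23.0000) = 4.80.

4.80


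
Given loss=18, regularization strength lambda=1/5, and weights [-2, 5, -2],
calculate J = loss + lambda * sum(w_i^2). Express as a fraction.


L2 sq norm = sum(w^2) = 33. J = 18 + 1/5 * 33 = 123/5.

123/5


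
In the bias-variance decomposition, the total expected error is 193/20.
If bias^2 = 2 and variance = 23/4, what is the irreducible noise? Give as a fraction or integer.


Total error = bias^2 + variance + irreducible noise. So irreducible noise = 193/20 - 2 - 23/4 = 19/10.

19/10


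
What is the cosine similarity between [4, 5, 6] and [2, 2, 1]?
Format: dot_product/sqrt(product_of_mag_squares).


dot = 24. |a|^2 = 77, |b|^2 = 9. cos = 24/sqrt(693).

24/sqrt(693)


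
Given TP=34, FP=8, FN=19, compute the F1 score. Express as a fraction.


Precision = 34/42 = 17/21. Recall = 34/53 = 34/53. F1 = 2*P*R/(P+R) = 68/95.

68/95


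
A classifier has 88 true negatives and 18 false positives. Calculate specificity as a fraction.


Specificity = TN / (TN + FP) = 88 / 106 = 44/53.

44/53


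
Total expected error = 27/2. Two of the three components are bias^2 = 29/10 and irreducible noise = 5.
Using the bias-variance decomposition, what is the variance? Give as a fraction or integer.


Total error = bias^2 + variance + irreducible noise. So variance = 27/2 - 29/10 - 5 = 28/5.

28/5


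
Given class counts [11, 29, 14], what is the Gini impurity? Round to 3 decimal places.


Total = 54. Proportions: 11/54, 29/54, 14/54. sum(p_i^2) = 0.3971. Gini = 1 - 0.3971 = 0.6029, which rounds to 0.603.

0.603


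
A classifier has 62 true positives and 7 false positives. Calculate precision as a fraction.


Precision = TP / (TP + FP) = 62 / 69 = 62/69.

62/69


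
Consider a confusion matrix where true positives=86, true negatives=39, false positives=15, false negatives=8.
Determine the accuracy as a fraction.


Accuracy = (TP + TN) / (TP + TN + FP + FN) = (86 + 39) / 148 = 125/148.

125/148


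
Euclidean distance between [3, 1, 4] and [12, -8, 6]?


d = sqrt(sum of squared differences). (3-12)^2=81, (1--8)^2=81, (4-6)^2=4. Sum = 166.

sqrt(166)


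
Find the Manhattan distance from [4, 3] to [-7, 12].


d = sum of absolute differences: |4--7|=11 + |3-12|=9 = 20.

20


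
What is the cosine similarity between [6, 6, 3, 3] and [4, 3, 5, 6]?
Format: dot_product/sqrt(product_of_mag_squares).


dot = 75. |a|^2 = 90, |b|^2 = 86. cos = 75/sqrt(7740).

75/sqrt(7740)


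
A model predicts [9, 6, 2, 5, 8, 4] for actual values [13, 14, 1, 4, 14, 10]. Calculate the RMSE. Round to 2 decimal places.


MSE = 25.6667. RMSE = sqrt(25.6667) = 5.07.

5.07


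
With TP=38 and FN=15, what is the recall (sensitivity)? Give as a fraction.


Recall = TP / (TP + FN) = 38 / 53 = 38/53.

38/53


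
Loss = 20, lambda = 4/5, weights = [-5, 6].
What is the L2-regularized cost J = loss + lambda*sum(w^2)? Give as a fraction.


L2 sq norm = sum(w^2) = 61. J = 20 + 4/5 * 61 = 344/5.

344/5


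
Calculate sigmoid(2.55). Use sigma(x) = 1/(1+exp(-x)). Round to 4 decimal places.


sigma(2.55) = 1/(1+e^(-2.55)) = 1/(1+0.078082) = 1/1.078082 = 0.9276.

0.9276


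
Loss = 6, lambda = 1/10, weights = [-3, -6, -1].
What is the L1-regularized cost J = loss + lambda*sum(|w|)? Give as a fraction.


L1 norm = sum(|w|) = 10. J = 6 + 1/10 * 10 = 7.

7


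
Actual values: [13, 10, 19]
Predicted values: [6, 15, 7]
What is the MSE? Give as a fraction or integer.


MSE = (1/3) * ((13-6)^2=49 + (10-15)^2=25 + (19-7)^2=144). Sum = 218. MSE = 218/3.

218/3


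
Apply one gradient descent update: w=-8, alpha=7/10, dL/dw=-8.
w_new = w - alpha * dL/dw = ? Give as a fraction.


w_new = -8 - 7/10 * -8 = -8 - -28/5 = -12/5.

-12/5


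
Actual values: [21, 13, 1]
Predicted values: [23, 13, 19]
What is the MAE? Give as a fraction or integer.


MAE = (1/3) * (|21-23|=2 + |13-13|=0 + |1-19|=18). Sum = 20. MAE = 20/3.

20/3


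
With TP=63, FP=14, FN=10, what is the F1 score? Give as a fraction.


Precision = 63/77 = 9/11. Recall = 63/73 = 63/73. F1 = 2*P*R/(P+R) = 21/25.

21/25


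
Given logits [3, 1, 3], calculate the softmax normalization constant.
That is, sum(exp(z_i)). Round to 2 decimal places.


Denom = e^3=20.0855 + e^1=2.7183 + e^3=20.0855. Sum = 42.8893, which rounds to 42.89.

42.89


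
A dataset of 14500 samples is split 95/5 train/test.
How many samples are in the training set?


Test set = 14500 * 5% = 725. Training set = 14500 - 725 = 13775.

13775


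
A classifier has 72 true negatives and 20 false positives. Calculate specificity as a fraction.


Specificity = TN / (TN + FP) = 72 / 92 = 18/23.

18/23


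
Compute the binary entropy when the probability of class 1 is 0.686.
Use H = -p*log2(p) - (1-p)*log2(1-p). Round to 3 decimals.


H = -0.686*log2(0.686) - 0.314*log2(0.314) = 0.898.

0.898


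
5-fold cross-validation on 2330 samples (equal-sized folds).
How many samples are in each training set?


Each validation fold has 2330/5 = 466 samples. Training set = 2330 - 466 = 1864.

1864


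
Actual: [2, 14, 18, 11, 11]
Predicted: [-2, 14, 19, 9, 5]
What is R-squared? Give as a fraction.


Mean(y) = 56/5. SS_res = 57. SS_tot = 694/5. R^2 = 1 - 57/(694/5) = 409/694.

409/694


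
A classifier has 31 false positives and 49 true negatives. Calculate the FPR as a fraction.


FPR = FP / (FP + TN) = 31 / 80 = 31/80.

31/80


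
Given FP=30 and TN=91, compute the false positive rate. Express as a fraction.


FPR = FP / (FP + TN) = 30 / 121 = 30/121.

30/121


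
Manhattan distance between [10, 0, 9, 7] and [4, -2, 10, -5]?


d = sum of absolute differences: |10-4|=6 + |0--2|=2 + |9-10|=1 + |7--5|=12 = 21.

21


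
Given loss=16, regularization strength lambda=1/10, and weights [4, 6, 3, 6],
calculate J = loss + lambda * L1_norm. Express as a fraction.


L1 norm = sum(|w|) = 19. J = 16 + 1/10 * 19 = 179/10.

179/10


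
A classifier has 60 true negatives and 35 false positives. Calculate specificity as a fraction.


Specificity = TN / (TN + FP) = 60 / 95 = 12/19.

12/19


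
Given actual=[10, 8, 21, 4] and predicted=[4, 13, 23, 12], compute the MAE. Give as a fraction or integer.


MAE = (1/4) * (|10-4|=6 + |8-13|=5 + |21-23|=2 + |4-12|=8). Sum = 21. MAE = 21/4.

21/4


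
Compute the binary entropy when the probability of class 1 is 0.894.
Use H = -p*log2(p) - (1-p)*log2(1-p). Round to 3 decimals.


H = -0.894*log2(0.894) - 0.106*log2(0.106) = 0.488.

0.488


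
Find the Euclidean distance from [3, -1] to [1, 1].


d = sqrt(sum of squared differences). (3-1)^2=4, (-1-1)^2=4. Sum = 8.

sqrt(8)


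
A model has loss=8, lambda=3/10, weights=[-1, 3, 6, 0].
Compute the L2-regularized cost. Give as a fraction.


L2 sq norm = sum(w^2) = 46. J = 8 + 3/10 * 46 = 109/5.

109/5


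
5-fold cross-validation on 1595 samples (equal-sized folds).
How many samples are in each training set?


Each validation fold has 1595/5 = 319 samples. Training set = 1595 - 319 = 1276.

1276


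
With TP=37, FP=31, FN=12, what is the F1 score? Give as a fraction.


Precision = 37/68 = 37/68. Recall = 37/49 = 37/49. F1 = 2*P*R/(P+R) = 74/117.

74/117


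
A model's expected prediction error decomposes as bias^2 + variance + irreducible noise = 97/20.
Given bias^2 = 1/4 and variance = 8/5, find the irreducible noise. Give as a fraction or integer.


Total error = bias^2 + variance + irreducible noise. So irreducible noise = 97/20 - 1/4 - 8/5 = 3.

3


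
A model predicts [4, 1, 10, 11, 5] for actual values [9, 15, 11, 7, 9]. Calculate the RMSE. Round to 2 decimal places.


MSE = 50.8000. RMSE = sqrt(50.8000) = 7.13.

7.13


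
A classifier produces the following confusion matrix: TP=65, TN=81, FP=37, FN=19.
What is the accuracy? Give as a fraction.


Accuracy = (TP + TN) / (TP + TN + FP + FN) = (65 + 81) / 202 = 73/101.

73/101


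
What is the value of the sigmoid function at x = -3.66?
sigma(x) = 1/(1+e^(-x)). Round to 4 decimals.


sigma(-3.66) = 1/(1+e^(3.66)) = 1/(1+38.861343) = 1/39.861343 = 0.0251.

0.0251


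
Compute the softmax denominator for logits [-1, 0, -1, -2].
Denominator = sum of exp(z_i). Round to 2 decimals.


Denom = e^-1=0.3679 + e^0=1.0000 + e^-1=0.3679 + e^-2=0.1353. Sum = 1.8711, which rounds to 1.87.

1.87


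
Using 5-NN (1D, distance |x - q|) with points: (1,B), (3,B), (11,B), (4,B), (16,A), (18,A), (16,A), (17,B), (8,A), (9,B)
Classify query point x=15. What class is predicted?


Distances: |1-15|=14, |3-15|=12, |11-15|=4, |4-15|=11, |16-15|=1, |18-15|=3, |16-15|=1, |17-15|=2, |8-15|=7, |9-15|=6. 5 nearest: (16,A), (16,A), (17,B), (18,A), (11,B). Counts: {'A': 3, 'B': 2}. Majority class: A.

A


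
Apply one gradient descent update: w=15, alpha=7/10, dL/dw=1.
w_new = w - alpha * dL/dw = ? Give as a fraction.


w_new = 15 - 7/10 * 1 = 15 - 7/10 = 143/10.

143/10


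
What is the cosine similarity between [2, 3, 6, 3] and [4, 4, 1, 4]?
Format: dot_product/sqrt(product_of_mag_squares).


dot = 38. |a|^2 = 58, |b|^2 = 49. cos = 38/sqrt(2842).

38/sqrt(2842)


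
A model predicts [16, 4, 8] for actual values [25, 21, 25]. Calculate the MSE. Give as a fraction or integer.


MSE = (1/3) * ((25-16)^2=81 + (21-4)^2=289 + (25-8)^2=289). Sum = 659. MSE = 659/3.

659/3


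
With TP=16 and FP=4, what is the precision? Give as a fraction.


Precision = TP / (TP + FP) = 16 / 20 = 4/5.

4/5


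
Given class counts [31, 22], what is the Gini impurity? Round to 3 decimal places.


Total = 53. Proportions: 31/53, 22/53. sum(p_i^2) = 0.5144. Gini = 1 - 0.5144 = 0.4856, which rounds to 0.486.

0.486


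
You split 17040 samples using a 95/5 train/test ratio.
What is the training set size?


Test set = 17040 * 5% = 852. Training set = 17040 - 852 = 16188.

16188


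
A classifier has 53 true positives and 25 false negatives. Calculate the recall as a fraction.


Recall = TP / (TP + FN) = 53 / 78 = 53/78.

53/78


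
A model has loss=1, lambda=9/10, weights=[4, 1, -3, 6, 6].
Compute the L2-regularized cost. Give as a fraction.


L2 sq norm = sum(w^2) = 98. J = 1 + 9/10 * 98 = 446/5.

446/5


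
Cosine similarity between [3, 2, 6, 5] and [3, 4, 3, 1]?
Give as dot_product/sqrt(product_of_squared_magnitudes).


dot = 40. |a|^2 = 74, |b|^2 = 35. cos = 40/sqrt(2590).

40/sqrt(2590)


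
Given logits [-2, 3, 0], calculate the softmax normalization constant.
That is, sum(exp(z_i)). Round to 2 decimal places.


Denom = e^-2=0.1353 + e^3=20.0855 + e^0=1.0000. Sum = 21.2208, which rounds to 21.22.

21.22


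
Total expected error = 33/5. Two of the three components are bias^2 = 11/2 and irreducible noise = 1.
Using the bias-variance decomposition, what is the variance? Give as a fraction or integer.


Total error = bias^2 + variance + irreducible noise. So variance = 33/5 - 11/2 - 1 = 1/10.

1/10


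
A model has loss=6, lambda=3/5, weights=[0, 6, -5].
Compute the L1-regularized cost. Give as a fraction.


L1 norm = sum(|w|) = 11. J = 6 + 3/5 * 11 = 63/5.

63/5


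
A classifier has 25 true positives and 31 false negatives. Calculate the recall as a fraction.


Recall = TP / (TP + FN) = 25 / 56 = 25/56.

25/56


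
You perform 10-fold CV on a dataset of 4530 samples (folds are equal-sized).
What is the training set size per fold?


Each validation fold has 4530/10 = 453 samples. Training set = 4530 - 453 = 4077.

4077


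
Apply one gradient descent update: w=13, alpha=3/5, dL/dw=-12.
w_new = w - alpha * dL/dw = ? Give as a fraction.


w_new = 13 - 3/5 * -12 = 13 - -36/5 = 101/5.

101/5


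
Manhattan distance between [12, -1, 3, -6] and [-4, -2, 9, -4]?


d = sum of absolute differences: |12--4|=16 + |-1--2|=1 + |3-9|=6 + |-6--4|=2 = 25.

25


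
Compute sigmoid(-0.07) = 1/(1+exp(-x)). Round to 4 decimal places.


sigma(-0.07) = 1/(1+e^(0.07)) = 1/(1+1.072508) = 1/2.072508 = 0.4825.

0.4825


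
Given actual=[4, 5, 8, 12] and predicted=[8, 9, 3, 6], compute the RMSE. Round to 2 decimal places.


MSE = 23.2500. RMSE = sqrt(23.2500) = 4.82.

4.82


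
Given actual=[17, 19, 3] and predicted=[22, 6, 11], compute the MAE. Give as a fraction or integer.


MAE = (1/3) * (|17-22|=5 + |19-6|=13 + |3-11|=8). Sum = 26. MAE = 26/3.

26/3


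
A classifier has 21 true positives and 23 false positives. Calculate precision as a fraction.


Precision = TP / (TP + FP) = 21 / 44 = 21/44.

21/44


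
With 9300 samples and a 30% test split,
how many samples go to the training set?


Test set = 9300 * 30% = 2790. Training set = 9300 - 2790 = 6510.

6510


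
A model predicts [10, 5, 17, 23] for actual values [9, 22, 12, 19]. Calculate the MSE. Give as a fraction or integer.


MSE = (1/4) * ((9-10)^2=1 + (22-5)^2=289 + (12-17)^2=25 + (19-23)^2=16). Sum = 331. MSE = 331/4.

331/4


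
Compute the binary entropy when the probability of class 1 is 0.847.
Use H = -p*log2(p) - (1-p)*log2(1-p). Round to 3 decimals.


H = -0.847*log2(0.847) - 0.153*log2(0.153) = 0.617.

0.617


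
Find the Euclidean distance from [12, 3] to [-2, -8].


d = sqrt(sum of squared differences). (12--2)^2=196, (3--8)^2=121. Sum = 317.

sqrt(317)


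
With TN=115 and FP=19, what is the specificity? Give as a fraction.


Specificity = TN / (TN + FP) = 115 / 134 = 115/134.

115/134


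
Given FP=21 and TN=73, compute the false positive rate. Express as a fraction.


FPR = FP / (FP + TN) = 21 / 94 = 21/94.

21/94


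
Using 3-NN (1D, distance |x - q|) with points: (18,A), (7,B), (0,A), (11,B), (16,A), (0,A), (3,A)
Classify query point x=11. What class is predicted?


Distances: |18-11|=7, |7-11|=4, |0-11|=11, |11-11|=0, |16-11|=5, |0-11|=11, |3-11|=8. 3 nearest: (11,B), (7,B), (16,A). Counts: {'B': 2, 'A': 1}. Majority class: B.

B


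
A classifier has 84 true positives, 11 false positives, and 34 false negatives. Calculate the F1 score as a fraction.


Precision = 84/95 = 84/95. Recall = 84/118 = 42/59. F1 = 2*P*R/(P+R) = 56/71.

56/71


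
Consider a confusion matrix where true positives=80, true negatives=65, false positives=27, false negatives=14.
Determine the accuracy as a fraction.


Accuracy = (TP + TN) / (TP + TN + FP + FN) = (80 + 65) / 186 = 145/186.

145/186


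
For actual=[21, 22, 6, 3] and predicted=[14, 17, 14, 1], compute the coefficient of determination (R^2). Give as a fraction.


Mean(y) = 13. SS_res = 142. SS_tot = 294. R^2 = 1 - 142/(294) = 76/147.

76/147


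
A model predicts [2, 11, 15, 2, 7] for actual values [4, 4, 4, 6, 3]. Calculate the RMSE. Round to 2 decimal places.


MSE = 41.2000. RMSE = sqrt(41.2000) = 6.42.

6.42


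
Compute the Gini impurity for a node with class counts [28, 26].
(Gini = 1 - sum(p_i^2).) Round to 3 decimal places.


Total = 54. Proportions: 28/54, 26/54. sum(p_i^2) = 0.5007. Gini = 1 - 0.5007 = 0.4993, which rounds to 0.499.

0.499


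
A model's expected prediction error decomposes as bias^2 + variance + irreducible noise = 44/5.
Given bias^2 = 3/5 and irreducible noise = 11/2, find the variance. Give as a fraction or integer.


Total error = bias^2 + variance + irreducible noise. So variance = 44/5 - 3/5 - 11/2 = 27/10.

27/10


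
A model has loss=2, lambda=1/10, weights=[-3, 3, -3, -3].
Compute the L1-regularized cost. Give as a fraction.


L1 norm = sum(|w|) = 12. J = 2 + 1/10 * 12 = 16/5.

16/5


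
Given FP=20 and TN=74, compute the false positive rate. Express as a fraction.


FPR = FP / (FP + TN) = 20 / 94 = 10/47.

10/47


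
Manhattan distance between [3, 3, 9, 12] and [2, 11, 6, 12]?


d = sum of absolute differences: |3-2|=1 + |3-11|=8 + |9-6|=3 + |12-12|=0 = 12.

12


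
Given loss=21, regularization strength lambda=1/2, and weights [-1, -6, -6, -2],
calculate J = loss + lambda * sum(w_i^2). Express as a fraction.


L2 sq norm = sum(w^2) = 77. J = 21 + 1/2 * 77 = 119/2.

119/2


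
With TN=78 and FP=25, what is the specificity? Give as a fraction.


Specificity = TN / (TN + FP) = 78 / 103 = 78/103.

78/103


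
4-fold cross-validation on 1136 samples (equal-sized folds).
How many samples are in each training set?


Each validation fold has 1136/4 = 284 samples. Training set = 1136 - 284 = 852.

852


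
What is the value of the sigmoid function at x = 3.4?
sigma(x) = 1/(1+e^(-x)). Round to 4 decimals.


sigma(3.4) = 1/(1+e^(-3.4)) = 1/(1+0.033373) = 1/1.033373 = 0.9677.

0.9677


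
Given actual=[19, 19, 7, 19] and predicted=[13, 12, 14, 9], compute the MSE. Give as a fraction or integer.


MSE = (1/4) * ((19-13)^2=36 + (19-12)^2=49 + (7-14)^2=49 + (19-9)^2=100). Sum = 234. MSE = 117/2.

117/2


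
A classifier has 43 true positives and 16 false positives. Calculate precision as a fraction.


Precision = TP / (TP + FP) = 43 / 59 = 43/59.

43/59


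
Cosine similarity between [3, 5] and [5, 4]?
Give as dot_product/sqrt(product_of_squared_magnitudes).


dot = 35. |a|^2 = 34, |b|^2 = 41. cos = 35/sqrt(1394).

35/sqrt(1394)


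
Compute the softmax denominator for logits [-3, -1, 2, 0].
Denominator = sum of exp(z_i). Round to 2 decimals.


Denom = e^-3=0.0498 + e^-1=0.3679 + e^2=7.3891 + e^0=1.0000. Sum = 8.8068, which rounds to 8.81.

8.81


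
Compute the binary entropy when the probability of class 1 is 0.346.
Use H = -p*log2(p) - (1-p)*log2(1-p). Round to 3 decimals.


H = -0.346*log2(0.346) - 0.654*log2(0.654) = 0.930.

0.930


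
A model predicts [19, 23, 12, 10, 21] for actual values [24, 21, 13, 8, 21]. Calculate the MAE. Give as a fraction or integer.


MAE = (1/5) * (|24-19|=5 + |21-23|=2 + |13-12|=1 + |8-10|=2 + |21-21|=0). Sum = 10. MAE = 2.

2


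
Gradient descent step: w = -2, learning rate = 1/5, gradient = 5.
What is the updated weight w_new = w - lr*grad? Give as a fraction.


w_new = -2 - 1/5 * 5 = -2 - 1 = -3.

-3


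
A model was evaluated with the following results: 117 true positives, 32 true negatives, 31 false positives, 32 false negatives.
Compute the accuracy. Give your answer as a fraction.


Accuracy = (TP + TN) / (TP + TN + FP + FN) = (117 + 32) / 212 = 149/212.

149/212


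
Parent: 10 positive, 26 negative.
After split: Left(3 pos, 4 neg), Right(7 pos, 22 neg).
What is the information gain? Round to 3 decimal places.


H(parent) = 0.8524. H(left) = 0.9852, H(right) = 0.7973. Weighted = (7/36)*0.9852 + (29/36)*0.7973 = 0.8338. IG = 0.8524 - 0.8338 = 0.0186, which rounds to 0.019.

0.019


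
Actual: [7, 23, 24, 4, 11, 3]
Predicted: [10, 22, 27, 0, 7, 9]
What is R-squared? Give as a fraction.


Mean(y) = 12. SS_res = 87. SS_tot = 436. R^2 = 1 - 87/(436) = 349/436.

349/436


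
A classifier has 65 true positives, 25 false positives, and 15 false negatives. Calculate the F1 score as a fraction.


Precision = 65/90 = 13/18. Recall = 65/80 = 13/16. F1 = 2*P*R/(P+R) = 13/17.

13/17


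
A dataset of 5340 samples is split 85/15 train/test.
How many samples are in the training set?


Test set = 5340 * 15% = 801. Training set = 5340 - 801 = 4539.

4539


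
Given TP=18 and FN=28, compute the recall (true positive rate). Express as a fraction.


Recall = TP / (TP + FN) = 18 / 46 = 9/23.

9/23


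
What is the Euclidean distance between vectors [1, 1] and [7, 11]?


d = sqrt(sum of squared differences). (1-7)^2=36, (1-11)^2=100. Sum = 136.

sqrt(136)


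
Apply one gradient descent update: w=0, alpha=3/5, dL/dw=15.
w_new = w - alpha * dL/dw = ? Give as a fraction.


w_new = 0 - 3/5 * 15 = 0 - 9 = -9.

-9


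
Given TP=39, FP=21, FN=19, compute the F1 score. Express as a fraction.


Precision = 39/60 = 13/20. Recall = 39/58 = 39/58. F1 = 2*P*R/(P+R) = 39/59.

39/59


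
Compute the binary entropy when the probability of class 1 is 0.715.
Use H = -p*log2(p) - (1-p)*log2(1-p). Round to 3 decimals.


H = -0.715*log2(0.715) - 0.285*log2(0.285) = 0.862.

0.862


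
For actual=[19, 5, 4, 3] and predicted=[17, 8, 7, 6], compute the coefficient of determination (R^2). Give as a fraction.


Mean(y) = 31/4. SS_res = 31. SS_tot = 683/4. R^2 = 1 - 31/(683/4) = 559/683.

559/683


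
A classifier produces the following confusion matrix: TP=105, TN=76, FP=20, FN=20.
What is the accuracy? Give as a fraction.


Accuracy = (TP + TN) / (TP + TN + FP + FN) = (105 + 76) / 221 = 181/221.

181/221


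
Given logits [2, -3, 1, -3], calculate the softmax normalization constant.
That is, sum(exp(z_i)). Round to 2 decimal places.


Denom = e^2=7.3891 + e^-3=0.0498 + e^1=2.7183 + e^-3=0.0498. Sum = 10.2070, which rounds to 10.21.

10.21


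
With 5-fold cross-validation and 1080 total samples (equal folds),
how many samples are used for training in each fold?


Each validation fold has 1080/5 = 216 samples. Training set = 1080 - 216 = 864.

864


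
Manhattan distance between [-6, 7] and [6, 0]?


d = sum of absolute differences: |-6-6|=12 + |7-0|=7 = 19.

19


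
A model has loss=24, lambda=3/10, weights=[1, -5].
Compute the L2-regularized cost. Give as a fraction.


L2 sq norm = sum(w^2) = 26. J = 24 + 3/10 * 26 = 159/5.

159/5


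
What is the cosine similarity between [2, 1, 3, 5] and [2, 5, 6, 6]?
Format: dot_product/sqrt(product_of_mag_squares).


dot = 57. |a|^2 = 39, |b|^2 = 101. cos = 57/sqrt(3939).

57/sqrt(3939)


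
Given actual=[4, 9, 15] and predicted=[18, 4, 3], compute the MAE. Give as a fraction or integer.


MAE = (1/3) * (|4-18|=14 + |9-4|=5 + |15-3|=12). Sum = 31. MAE = 31/3.

31/3


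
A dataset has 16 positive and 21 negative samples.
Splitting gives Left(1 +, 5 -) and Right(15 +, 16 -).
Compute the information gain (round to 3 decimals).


H(parent) = 0.9868. H(left) = 0.6500, H(right) = 0.9992. Weighted = (6/37)*0.6500 + (31/37)*0.9992 = 0.9426. IG = 0.9868 - 0.9426 = 0.0442, which rounds to 0.044.

0.044


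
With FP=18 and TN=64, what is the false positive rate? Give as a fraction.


FPR = FP / (FP + TN) = 18 / 82 = 9/41.

9/41


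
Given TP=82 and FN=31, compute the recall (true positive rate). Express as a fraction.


Recall = TP / (TP + FN) = 82 / 113 = 82/113.

82/113


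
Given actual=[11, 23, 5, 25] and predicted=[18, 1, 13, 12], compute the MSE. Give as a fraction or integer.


MSE = (1/4) * ((11-18)^2=49 + (23-1)^2=484 + (5-13)^2=64 + (25-12)^2=169). Sum = 766. MSE = 383/2.

383/2


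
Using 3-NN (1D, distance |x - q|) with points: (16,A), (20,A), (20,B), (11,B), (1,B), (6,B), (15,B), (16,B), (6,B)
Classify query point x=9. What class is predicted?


Distances: |16-9|=7, |20-9|=11, |20-9|=11, |11-9|=2, |1-9|=8, |6-9|=3, |15-9|=6, |16-9|=7, |6-9|=3. 3 nearest: (11,B), (6,B), (6,B). Counts: {'B': 3}. Majority class: B.

B


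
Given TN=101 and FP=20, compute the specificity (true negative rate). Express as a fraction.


Specificity = TN / (TN + FP) = 101 / 121 = 101/121.

101/121


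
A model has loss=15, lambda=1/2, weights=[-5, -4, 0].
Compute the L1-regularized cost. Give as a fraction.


L1 norm = sum(|w|) = 9. J = 15 + 1/2 * 9 = 39/2.

39/2


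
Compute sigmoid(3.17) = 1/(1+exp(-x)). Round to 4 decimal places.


sigma(3.17) = 1/(1+e^(-3.17)) = 1/(1+0.042004) = 1/1.042004 = 0.9597.

0.9597


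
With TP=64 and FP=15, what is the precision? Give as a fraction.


Precision = TP / (TP + FP) = 64 / 79 = 64/79.

64/79


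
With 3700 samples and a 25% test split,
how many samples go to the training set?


Test set = 3700 * 25% = 925. Training set = 3700 - 925 = 2775.

2775


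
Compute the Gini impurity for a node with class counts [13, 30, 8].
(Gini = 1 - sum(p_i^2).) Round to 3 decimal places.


Total = 51. Proportions: 13/51, 30/51, 8/51. sum(p_i^2) = 0.4356. Gini = 1 - 0.4356 = 0.5644, which rounds to 0.564.

0.564


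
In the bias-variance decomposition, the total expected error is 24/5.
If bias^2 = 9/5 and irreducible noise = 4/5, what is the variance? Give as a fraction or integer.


Total error = bias^2 + variance + irreducible noise. So variance = 24/5 - 9/5 - 4/5 = 11/5.

11/5


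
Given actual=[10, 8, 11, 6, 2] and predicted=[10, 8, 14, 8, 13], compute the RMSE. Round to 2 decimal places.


MSE = 26.8000. RMSE = sqrt(26.8000) = 5.18.

5.18


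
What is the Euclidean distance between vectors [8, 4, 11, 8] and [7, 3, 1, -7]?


d = sqrt(sum of squared differences). (8-7)^2=1, (4-3)^2=1, (11-1)^2=100, (8--7)^2=225. Sum = 327.

sqrt(327)


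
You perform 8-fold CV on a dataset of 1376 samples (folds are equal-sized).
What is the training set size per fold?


Each validation fold has 1376/8 = 172 samples. Training set = 1376 - 172 = 1204.

1204


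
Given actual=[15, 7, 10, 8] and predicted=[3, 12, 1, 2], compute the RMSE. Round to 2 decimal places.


MSE = 71.5000. RMSE = sqrt(71.5000) = 8.46.

8.46


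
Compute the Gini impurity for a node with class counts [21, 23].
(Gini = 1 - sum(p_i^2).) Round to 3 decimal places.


Total = 44. Proportions: 21/44, 23/44. sum(p_i^2) = 0.5010. Gini = 1 - 0.5010 = 0.4990, which rounds to 0.499.

0.499


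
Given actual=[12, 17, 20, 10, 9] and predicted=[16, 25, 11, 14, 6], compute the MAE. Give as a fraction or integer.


MAE = (1/5) * (|12-16|=4 + |17-25|=8 + |20-11|=9 + |10-14|=4 + |9-6|=3). Sum = 28. MAE = 28/5.

28/5


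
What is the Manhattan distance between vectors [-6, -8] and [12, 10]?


d = sum of absolute differences: |-6-12|=18 + |-8-10|=18 = 36.

36


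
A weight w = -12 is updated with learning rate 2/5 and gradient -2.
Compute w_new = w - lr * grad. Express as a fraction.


w_new = -12 - 2/5 * -2 = -12 - -4/5 = -56/5.

-56/5


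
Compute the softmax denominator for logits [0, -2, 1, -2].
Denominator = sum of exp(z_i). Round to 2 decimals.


Denom = e^0=1.0000 + e^-2=0.1353 + e^1=2.7183 + e^-2=0.1353. Sum = 3.9889, which rounds to 3.99.

3.99


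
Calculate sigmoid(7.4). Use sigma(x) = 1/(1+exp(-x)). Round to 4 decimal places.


sigma(7.4) = 1/(1+e^(-7.4)) = 1/(1+0.000611) = 1/1.000611 = 0.9994.

0.9994


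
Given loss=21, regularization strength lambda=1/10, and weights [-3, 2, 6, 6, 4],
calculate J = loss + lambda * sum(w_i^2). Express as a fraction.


L2 sq norm = sum(w^2) = 101. J = 21 + 1/10 * 101 = 311/10.

311/10


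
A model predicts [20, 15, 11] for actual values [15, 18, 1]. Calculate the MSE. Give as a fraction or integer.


MSE = (1/3) * ((15-20)^2=25 + (18-15)^2=9 + (1-11)^2=100). Sum = 134. MSE = 134/3.

134/3


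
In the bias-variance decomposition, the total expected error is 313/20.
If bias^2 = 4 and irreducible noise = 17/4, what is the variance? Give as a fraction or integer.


Total error = bias^2 + variance + irreducible noise. So variance = 313/20 - 4 - 17/4 = 37/5.

37/5


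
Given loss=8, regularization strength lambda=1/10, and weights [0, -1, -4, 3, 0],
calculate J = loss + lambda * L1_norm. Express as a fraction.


L1 norm = sum(|w|) = 8. J = 8 + 1/10 * 8 = 44/5.

44/5


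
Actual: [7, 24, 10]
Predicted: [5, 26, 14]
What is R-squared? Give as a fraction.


Mean(y) = 41/3. SS_res = 24. SS_tot = 494/3. R^2 = 1 - 24/(494/3) = 211/247.

211/247


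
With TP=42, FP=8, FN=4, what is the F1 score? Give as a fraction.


Precision = 42/50 = 21/25. Recall = 42/46 = 21/23. F1 = 2*P*R/(P+R) = 7/8.

7/8


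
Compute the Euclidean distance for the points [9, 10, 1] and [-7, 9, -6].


d = sqrt(sum of squared differences). (9--7)^2=256, (10-9)^2=1, (1--6)^2=49. Sum = 306.

sqrt(306)


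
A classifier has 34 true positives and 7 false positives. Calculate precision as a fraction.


Precision = TP / (TP + FP) = 34 / 41 = 34/41.

34/41


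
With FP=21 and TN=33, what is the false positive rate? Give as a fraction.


FPR = FP / (FP + TN) = 21 / 54 = 7/18.

7/18


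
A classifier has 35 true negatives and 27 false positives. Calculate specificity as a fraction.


Specificity = TN / (TN + FP) = 35 / 62 = 35/62.

35/62


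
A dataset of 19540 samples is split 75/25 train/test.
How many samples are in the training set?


Test set = 19540 * 25% = 4885. Training set = 19540 - 4885 = 14655.

14655


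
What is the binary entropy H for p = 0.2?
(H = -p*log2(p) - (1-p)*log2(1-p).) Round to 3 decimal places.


H = -0.2*log2(0.2) - 0.8*log2(0.8) = 0.722.

0.722


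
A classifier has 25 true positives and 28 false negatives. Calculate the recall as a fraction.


Recall = TP / (TP + FN) = 25 / 53 = 25/53.

25/53


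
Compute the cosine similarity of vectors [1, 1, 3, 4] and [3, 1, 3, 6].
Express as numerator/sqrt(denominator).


dot = 37. |a|^2 = 27, |b|^2 = 55. cos = 37/sqrt(1485).

37/sqrt(1485)


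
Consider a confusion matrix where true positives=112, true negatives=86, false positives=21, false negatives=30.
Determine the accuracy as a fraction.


Accuracy = (TP + TN) / (TP + TN + FP + FN) = (112 + 86) / 249 = 66/83.

66/83


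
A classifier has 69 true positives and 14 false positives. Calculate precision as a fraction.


Precision = TP / (TP + FP) = 69 / 83 = 69/83.

69/83


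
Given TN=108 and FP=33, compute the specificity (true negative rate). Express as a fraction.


Specificity = TN / (TN + FP) = 108 / 141 = 36/47.

36/47


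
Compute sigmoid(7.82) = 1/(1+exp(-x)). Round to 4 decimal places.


sigma(7.82) = 1/(1+e^(-7.82)) = 1/(1+0.000402) = 1/1.000402 = 0.9996.

0.9996


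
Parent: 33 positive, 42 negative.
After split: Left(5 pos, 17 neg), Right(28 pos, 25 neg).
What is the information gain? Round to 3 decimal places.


H(parent) = 0.9896. H(left) = 0.7732, H(right) = 0.9977. Weighted = (22/75)*0.7732 + (53/75)*0.9977 = 0.9318. IG = 0.9896 - 0.9318 = 0.0578, which rounds to 0.058.

0.058


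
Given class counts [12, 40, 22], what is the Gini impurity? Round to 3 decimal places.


Total = 74. Proportions: 12/74, 40/74, 22/74. sum(p_i^2) = 0.4069. Gini = 1 - 0.4069 = 0.5931, which rounds to 0.593.

0.593


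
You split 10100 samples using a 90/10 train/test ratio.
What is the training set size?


Test set = 10100 * 10% = 1010. Training set = 10100 - 1010 = 9090.

9090


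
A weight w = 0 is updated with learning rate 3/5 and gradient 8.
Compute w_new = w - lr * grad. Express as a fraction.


w_new = 0 - 3/5 * 8 = 0 - 24/5 = -24/5.

-24/5


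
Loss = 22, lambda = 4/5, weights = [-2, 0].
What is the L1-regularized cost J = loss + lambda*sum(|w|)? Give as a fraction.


L1 norm = sum(|w|) = 2. J = 22 + 4/5 * 2 = 118/5.

118/5


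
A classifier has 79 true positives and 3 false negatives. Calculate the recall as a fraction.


Recall = TP / (TP + FN) = 79 / 82 = 79/82.

79/82


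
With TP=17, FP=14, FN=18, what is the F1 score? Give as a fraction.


Precision = 17/31 = 17/31. Recall = 17/35 = 17/35. F1 = 2*P*R/(P+R) = 17/33.

17/33


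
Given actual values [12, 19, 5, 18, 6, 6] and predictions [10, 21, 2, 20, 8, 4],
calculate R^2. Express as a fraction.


Mean(y) = 11. SS_res = 29. SS_tot = 200. R^2 = 1 - 29/(200) = 171/200.

171/200


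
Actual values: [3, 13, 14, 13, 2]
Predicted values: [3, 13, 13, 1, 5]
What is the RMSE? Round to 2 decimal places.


MSE = 30.8000. RMSE = sqrt(30.8000) = 5.55.

5.55


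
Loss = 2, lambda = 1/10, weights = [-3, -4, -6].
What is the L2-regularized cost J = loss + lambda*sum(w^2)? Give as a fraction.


L2 sq norm = sum(w^2) = 61. J = 2 + 1/10 * 61 = 81/10.

81/10


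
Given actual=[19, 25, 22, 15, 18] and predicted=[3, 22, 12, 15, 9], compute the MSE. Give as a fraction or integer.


MSE = (1/5) * ((19-3)^2=256 + (25-22)^2=9 + (22-12)^2=100 + (15-15)^2=0 + (18-9)^2=81). Sum = 446. MSE = 446/5.

446/5


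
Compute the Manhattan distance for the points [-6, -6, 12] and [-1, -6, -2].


d = sum of absolute differences: |-6--1|=5 + |-6--6|=0 + |12--2|=14 = 19.

19


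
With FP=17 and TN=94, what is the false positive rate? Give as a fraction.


FPR = FP / (FP + TN) = 17 / 111 = 17/111.

17/111


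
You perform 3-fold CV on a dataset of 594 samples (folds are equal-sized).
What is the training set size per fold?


Each validation fold has 594/3 = 198 samples. Training set = 594 - 198 = 396.

396


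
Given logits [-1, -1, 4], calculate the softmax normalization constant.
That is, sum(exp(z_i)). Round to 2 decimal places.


Denom = e^-1=0.3679 + e^-1=0.3679 + e^4=54.5982. Sum = 55.3340, which rounds to 55.33.

55.33


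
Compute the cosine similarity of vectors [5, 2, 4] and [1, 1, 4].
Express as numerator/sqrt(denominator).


dot = 23. |a|^2 = 45, |b|^2 = 18. cos = 23/sqrt(810).

23/sqrt(810)


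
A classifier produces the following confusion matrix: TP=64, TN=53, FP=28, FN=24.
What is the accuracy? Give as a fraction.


Accuracy = (TP + TN) / (TP + TN + FP + FN) = (64 + 53) / 169 = 9/13.

9/13


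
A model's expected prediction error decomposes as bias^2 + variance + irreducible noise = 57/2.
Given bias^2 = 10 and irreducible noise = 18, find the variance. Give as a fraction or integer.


Total error = bias^2 + variance + irreducible noise. So variance = 57/2 - 10 - 18 = 1/2.

1/2


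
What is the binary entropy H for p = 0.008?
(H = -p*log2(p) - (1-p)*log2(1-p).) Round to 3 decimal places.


H = -0.008*log2(0.008) - 0.992*log2(0.992) = 0.067.

0.067


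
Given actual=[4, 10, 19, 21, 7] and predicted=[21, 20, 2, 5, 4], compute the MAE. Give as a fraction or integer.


MAE = (1/5) * (|4-21|=17 + |10-20|=10 + |19-2|=17 + |21-5|=16 + |7-4|=3). Sum = 63. MAE = 63/5.

63/5


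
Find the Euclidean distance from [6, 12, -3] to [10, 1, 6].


d = sqrt(sum of squared differences). (6-10)^2=16, (12-1)^2=121, (-3-6)^2=81. Sum = 218.

sqrt(218)


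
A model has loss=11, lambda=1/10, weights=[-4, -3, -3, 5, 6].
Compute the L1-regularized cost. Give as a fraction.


L1 norm = sum(|w|) = 21. J = 11 + 1/10 * 21 = 131/10.

131/10


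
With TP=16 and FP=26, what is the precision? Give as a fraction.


Precision = TP / (TP + FP) = 16 / 42 = 8/21.

8/21


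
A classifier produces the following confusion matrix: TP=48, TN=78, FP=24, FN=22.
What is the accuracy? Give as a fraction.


Accuracy = (TP + TN) / (TP + TN + FP + FN) = (48 + 78) / 172 = 63/86.

63/86


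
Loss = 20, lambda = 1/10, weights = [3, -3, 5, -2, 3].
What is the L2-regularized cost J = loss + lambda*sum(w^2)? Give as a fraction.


L2 sq norm = sum(w^2) = 56. J = 20 + 1/10 * 56 = 128/5.

128/5


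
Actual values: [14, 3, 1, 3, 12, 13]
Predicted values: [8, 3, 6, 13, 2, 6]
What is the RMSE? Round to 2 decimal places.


MSE = 51.6667. RMSE = sqrt(51.6667) = 7.19.

7.19


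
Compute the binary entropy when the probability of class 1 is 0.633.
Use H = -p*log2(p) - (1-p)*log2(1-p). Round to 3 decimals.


H = -0.633*log2(0.633) - 0.367*log2(0.367) = 0.948.

0.948
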